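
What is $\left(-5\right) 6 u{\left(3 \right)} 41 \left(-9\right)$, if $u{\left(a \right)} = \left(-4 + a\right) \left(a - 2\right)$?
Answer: $-11070$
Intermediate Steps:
$u{\left(a \right)} = \left(-4 + a\right) \left(-2 + a\right)$
$\left(-5\right) 6 u{\left(3 \right)} 41 \left(-9\right) = \left(-5\right) 6 \left(8 + 3^{2} - 18\right) 41 \left(-9\right) = - 30 \left(8 + 9 - 18\right) \left(-369\right) = \left(-30\right) \left(-1\right) \left(-369\right) = 30 \left(-369\right) = -11070$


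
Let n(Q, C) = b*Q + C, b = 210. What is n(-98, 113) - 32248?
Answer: -52715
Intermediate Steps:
n(Q, C) = C + 210*Q (n(Q, C) = 210*Q + C = C + 210*Q)
n(-98, 113) - 32248 = (113 + 210*(-98)) - 32248 = (113 - 20580) - 32248 = -20467 - 32248 = -52715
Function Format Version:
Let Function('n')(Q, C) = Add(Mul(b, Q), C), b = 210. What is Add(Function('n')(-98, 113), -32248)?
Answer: -52715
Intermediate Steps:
Function('n')(Q, C) = Add(C, Mul(210, Q)) (Function('n')(Q, C) = Add(Mul(210, Q), C) = Add(C, Mul(210, Q)))
Add(Function('n')(-98, 113), -32248) = Add(Add(113, Mul(210, -98)), -32248) = Add(Add(113, -20580), -32248) = Add(-20467, -32248) = -52715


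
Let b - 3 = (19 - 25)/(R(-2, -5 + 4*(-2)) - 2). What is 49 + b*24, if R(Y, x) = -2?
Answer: 157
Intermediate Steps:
b = 9/2 (b = 3 + (19 - 25)/(-2 - 2) = 3 - 6/(-4) = 3 - 6*(-1/4) = 3 + 3/2 = 9/2 ≈ 4.5000)
49 + b*24 = 49 + (9/2)*24 = 49 + 108 = 157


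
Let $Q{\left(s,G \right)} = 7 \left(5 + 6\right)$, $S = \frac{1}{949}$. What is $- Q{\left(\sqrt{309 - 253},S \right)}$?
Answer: $-77$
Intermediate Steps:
$S = \frac{1}{949} \approx 0.0010537$
$Q{\left(s,G \right)} = 77$ ($Q{\left(s,G \right)} = 7 \cdot 11 = 77$)
$- Q{\left(\sqrt{309 - 253},S \right)} = \left(-1\right) 77 = -77$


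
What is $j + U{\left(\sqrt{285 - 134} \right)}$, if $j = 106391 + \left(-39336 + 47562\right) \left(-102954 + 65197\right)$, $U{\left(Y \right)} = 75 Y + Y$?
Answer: $-310482691 + 76 \sqrt{151} \approx -3.1048 \cdot 10^{8}$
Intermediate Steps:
$U{\left(Y \right)} = 76 Y$
$j = -310482691$ ($j = 106391 + 8226 \left(-37757\right) = 106391 - 310589082 = -310482691$)
$j + U{\left(\sqrt{285 - 134} \right)} = -310482691 + 76 \sqrt{285 - 134} = -310482691 + 76 \sqrt{151}$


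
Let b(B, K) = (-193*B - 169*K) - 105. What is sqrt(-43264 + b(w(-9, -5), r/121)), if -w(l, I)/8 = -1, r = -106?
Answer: I*sqrt(5416559)/11 ≈ 211.58*I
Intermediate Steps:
w(l, I) = 8 (w(l, I) = -8*(-1) = 8)
b(B, K) = -105 - 193*B - 169*K
sqrt(-43264 + b(w(-9, -5), r/121)) = sqrt(-43264 + (-105 - 193*8 - (-17914)/121)) = sqrt(-43264 + (-105 - 1544 - (-17914)/121)) = sqrt(-43264 + (-105 - 1544 - 169*(-106/121))) = sqrt(-43264 + (-105 - 1544 + 17914/121)) = sqrt(-43264 - 181615/121) = sqrt(-5416559/121) = I*sqrt(5416559)/11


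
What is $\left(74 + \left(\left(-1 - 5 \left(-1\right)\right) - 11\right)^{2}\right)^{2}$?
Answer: $15129$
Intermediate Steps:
$\left(74 + \left(\left(-1 - 5 \left(-1\right)\right) - 11\right)^{2}\right)^{2} = \left(74 + \left(\left(-1 - -5\right) - 11\right)^{2}\right)^{2} = \left(74 + \left(\left(-1 + 5\right) - 11\right)^{2}\right)^{2} = \left(74 + \left(4 - 11\right)^{2}\right)^{2} = \left(74 + \left(-7\right)^{2}\right)^{2} = \left(74 + 49\right)^{2} = 123^{2} = 15129$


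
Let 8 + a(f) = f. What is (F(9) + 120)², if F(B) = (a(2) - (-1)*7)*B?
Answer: 16641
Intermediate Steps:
a(f) = -8 + f
F(B) = B (F(B) = ((-8 + 2) - (-1)*7)*B = (-6 - 1*(-7))*B = (-6 + 7)*B = 1*B = B)
(F(9) + 120)² = (9 + 120)² = 129² = 16641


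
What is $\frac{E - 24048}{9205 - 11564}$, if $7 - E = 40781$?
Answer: $\frac{64822}{2359} \approx 27.479$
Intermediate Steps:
$E = -40774$ ($E = 7 - 40781 = -40774$)
$\frac{E - 24048}{9205 - 11564} = \frac{-40774 - 24048}{9205 - 11564} = - \frac{64822}{-2359} = \left(-64822\right) \left(- \frac{1}{2359}\right) = \frac{64822}{2359}$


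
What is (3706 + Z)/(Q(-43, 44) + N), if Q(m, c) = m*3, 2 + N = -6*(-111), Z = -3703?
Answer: 3/535 ≈ 0.0056075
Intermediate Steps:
N = 664 (N = -2 - 6*(-111) = -2 + 666 = 664)
Q(m, c) = 3*m
(3706 + Z)/(Q(-43, 44) + N) = (3706 - 3703)/(3*(-43) + 664) = 3/(-129 + 664) = 3/535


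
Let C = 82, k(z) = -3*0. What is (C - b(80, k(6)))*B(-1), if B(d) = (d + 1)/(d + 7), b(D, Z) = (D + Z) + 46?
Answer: 0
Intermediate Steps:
k(z) = 0
b(D, Z) = 46 + D + Z
B(d) = (1 + d)/(7 + d)
(C - b(80, k(6)))*B(-1) = (82 - (46 + 80 + 0))*((1 - 1)/(7 - 1)) = (82 - 1*126)*(0/6) = (82 - 126)*((⅙)*0) = -44*0 = 0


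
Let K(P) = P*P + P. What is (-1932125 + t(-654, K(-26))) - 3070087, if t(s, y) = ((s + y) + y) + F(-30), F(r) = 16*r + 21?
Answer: -5002025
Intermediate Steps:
F(r) = 21 + 16*r
K(P) = P + P² (K(P) = P² + P = P + P²)
t(s, y) = -459 + s + 2*y (t(s, y) = ((s + y) + y) + (21 + 16*(-30)) = (s + 2*y) + (21 - 480) = (s + 2*y) - 459 = -459 + s + 2*y)
(-1932125 + t(-654, K(-26))) - 3070087 = (-1932125 + (-459 - 654 + 2*(-26*(1 - 26)))) - 3070087 = (-1932125 + (-459 - 654 + 2*(-26*(-25)))) - 3070087 = (-1932125 + (-459 - 654 + 2*650)) - 3070087 = (-1932125 + (-459 - 654 + 1300)) - 3070087 = (-1932125 + 187) - 3070087 = -1931938 - 3070087 = -5002025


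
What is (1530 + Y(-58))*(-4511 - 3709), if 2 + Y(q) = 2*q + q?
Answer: -11129880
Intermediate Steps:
Y(q) = -2 + 3*q (Y(q) = -2 + (2*q + q) = -2 + 3*q)
(1530 + Y(-58))*(-4511 - 3709) = (1530 + (-2 + 3*(-58)))*(-4511 - 3709) = (1530 + (-2 - 174))*(-8220) = (1530 - 176)*(-8220) = 1354*(-8220) = -11129880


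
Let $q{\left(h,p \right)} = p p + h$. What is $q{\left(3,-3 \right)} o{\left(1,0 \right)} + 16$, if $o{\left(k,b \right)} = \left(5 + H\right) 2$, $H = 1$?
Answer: $160$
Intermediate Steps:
$o{\left(k,b \right)} = 12$ ($o{\left(k,b \right)} = \left(5 + 1\right) 2 = 6 \cdot 2 = 12$)
$q{\left(h,p \right)} = h + p^{2}$ ($q{\left(h,p \right)} = p^{2} + h = h + p^{2}$)
$q{\left(3,-3 \right)} o{\left(1,0 \right)} + 16 = \left(3 + \left(-3\right)^{2}\right) 12 + 16 = \left(3 + 9\right) 12 + 16 = 12 \cdot 12 + 16 = 144 + 16 = 160$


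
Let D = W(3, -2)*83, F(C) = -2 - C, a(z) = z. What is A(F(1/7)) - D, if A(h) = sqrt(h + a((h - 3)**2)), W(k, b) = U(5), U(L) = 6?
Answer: -498 + sqrt(1191)/7 ≈ -493.07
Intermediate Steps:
W(k, b) = 6
D = 498 (D = 6*83 = 498)
A(h) = sqrt(h + (-3 + h)**2) (A(h) = sqrt(h + (h - 3)**2) = sqrt(h + (-3 + h)**2))
A(F(1/7)) - D = sqrt((-2 - 1/7) + (-3 + (-2 - 1/7))**2) - 1*498 = sqrt((-2 - 1*1/7) + (-3 + (-2 - 1*1/7))**2) - 498 = sqrt((-2 - 1/7) + (-3 + (-2 - 1/7))**2) - 498 = sqrt(-15/7 + (-3 - 15/7)**2) - 498 = sqrt(-15/7 + (-36/7)**2) - 498 = sqrt(-15/7 + 1296/49) - 498 = sqrt(1191/49) - 498 = sqrt(1191)/7 - 498 = -498 + sqrt(1191)/7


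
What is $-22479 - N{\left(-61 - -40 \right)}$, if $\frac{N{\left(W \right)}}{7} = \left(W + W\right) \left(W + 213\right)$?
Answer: $33969$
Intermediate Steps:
$N{\left(W \right)} = 14 W \left(213 + W\right)$ ($N{\left(W \right)} = 7 \left(W + W\right) \left(W + 213\right) = 7 \cdot 2 W \left(213 + W\right) = 14 W \left(213 + W\right)$)
$-22479 - N{\left(-61 - -40 \right)} = -22479 - 14 \left(-61 - -40\right) \left(213 - 21\right) = -22479 - 14 \left(-61 + 40\right) \left(213 + \left(-61 + 40\right)\right) = -22479 - 14 \left(-21\right) \left(213 - 21\right) = -22479 - 14 \left(-21\right) 192 = -22479 - -56448 = -22479 + 56448 = 33969$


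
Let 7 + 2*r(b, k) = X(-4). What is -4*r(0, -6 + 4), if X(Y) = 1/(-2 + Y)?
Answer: 43/3 ≈ 14.333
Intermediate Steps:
r(b, k) = -43/12 (r(b, k) = -7/2 + 1/(2*(-2 - 4)) = -7/2 + (½)/(-6) = -7/2 + (½)*(-⅙) = -7/2 - 1/12 = -43/12)
-4*r(0, -6 + 4) = -4*(-43/12) = 43/3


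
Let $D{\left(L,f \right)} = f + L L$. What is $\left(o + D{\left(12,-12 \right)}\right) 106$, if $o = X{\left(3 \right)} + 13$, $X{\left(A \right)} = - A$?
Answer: $15052$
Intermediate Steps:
$D{\left(L,f \right)} = f + L^{2}$
$o = 10$ ($o = \left(-1\right) 3 + 13 = -3 + 13 = 10$)
$\left(o + D{\left(12,-12 \right)}\right) 106 = \left(10 - \left(12 - 12^{2}\right)\right) 106 = \left(10 + \left(-12 + 144\right)\right) 106 = \left(10 + 132\right) 106 = 142 \cdot 106 = 15052$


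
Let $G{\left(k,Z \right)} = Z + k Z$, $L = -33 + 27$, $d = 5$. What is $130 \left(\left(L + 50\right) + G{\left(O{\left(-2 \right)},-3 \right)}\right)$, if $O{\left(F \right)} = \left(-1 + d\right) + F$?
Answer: $4550$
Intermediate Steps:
$O{\left(F \right)} = 4 + F$ ($O{\left(F \right)} = \left(-1 + 5\right) + F = 4 + F$)
$L = -6$
$G{\left(k,Z \right)} = Z + Z k$
$130 \left(\left(L + 50\right) + G{\left(O{\left(-2 \right)},-3 \right)}\right) = 130 \left(\left(-6 + 50\right) - 3 \left(1 + \left(4 - 2\right)\right)\right) = 130 \left(44 - 3 \left(1 + 2\right)\right) = 130 \left(44 - 9\right) = 130 \cdot 35 = 4550$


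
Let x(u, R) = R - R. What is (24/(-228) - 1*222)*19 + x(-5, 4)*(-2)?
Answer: -4220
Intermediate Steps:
x(u, R) = 0
(24/(-228) - 1*222)*19 + x(-5, 4)*(-2) = (24/(-228) - 1*222)*19 + 0*(-2) = (24*(-1/228) - 222)*19 + 0 = (-2/19 - 222)*19 + 0 = -4220/19*19 + 0 = -4220 + 0 = -4220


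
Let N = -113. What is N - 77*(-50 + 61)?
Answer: -960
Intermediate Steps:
N - 77*(-50 + 61) = -113 - 77*(-50 + 61) = -113 - 77*11 = -113 - 847 = -960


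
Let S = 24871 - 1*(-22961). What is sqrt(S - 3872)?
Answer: 2*sqrt(10990) ≈ 209.67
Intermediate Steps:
S = 47832 (S = 24871 + 22961 = 47832)
sqrt(S - 3872) = sqrt(47832 - 3872) = sqrt(43960) = 2*sqrt(10990)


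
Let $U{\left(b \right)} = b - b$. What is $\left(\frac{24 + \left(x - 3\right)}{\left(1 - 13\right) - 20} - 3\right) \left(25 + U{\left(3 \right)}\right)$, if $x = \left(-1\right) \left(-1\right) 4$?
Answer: $- \frac{3025}{32} \approx -94.531$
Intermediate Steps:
$x = 4$ ($x = 1 \cdot 4 = 4$)
$U{\left(b \right)} = 0$
$\left(\frac{24 + \left(x - 3\right)}{\left(1 - 13\right) - 20} - 3\right) \left(25 + U{\left(3 \right)}\right) = \left(\frac{24 + \left(4 - 3\right)}{\left(1 - 13\right) - 20} - 3\right) \left(25 + 0\right) = \left(\frac{24 + 1}{\left(1 - 13\right) - 20} - 3\right) 25 = \left(\frac{25}{-12 - 20} - 3\right) 25 = \left(\frac{25}{-32} - 3\right) 25 = \left(25 \left(- \frac{1}{32}\right) - 3\right) 25 = \left(- \frac{25}{32} - 3\right) 25 = \left(- \frac{121}{32}\right) 25 = - \frac{3025}{32}$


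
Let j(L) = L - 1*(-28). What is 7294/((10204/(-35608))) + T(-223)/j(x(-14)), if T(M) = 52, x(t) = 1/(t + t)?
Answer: -50837405948/1997433 ≈ -25451.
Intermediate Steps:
x(t) = 1/(2*t)
j(L) = 28 + L (j(L) = L + 28 = 28 + L)
7294/((10204/(-35608))) + T(-223)/j(x(-14)) = 7294/((10204/(-35608))) + 52/(28 + (½)/(-14)) = 7294/((10204*(-1/35608))) + 52/(28 + (½)*(-1/14)) = 7294/(-2551/8902) + 52/(28 - 1/28) = 7294*(-8902/2551) + 52/(783/28) = -64931188/2551 + 52*(28/783) = -64931188/2551 + 1456/783 = -50837405948/1997433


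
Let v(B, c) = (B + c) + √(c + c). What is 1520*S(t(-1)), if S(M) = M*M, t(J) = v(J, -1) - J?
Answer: 1520*(1 - I*√2)² ≈ -1520.0 - 4299.2*I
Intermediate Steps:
v(B, c) = B + c + √2*√c (v(B, c) = (B + c) + √(2*c) = (B + c) + √2*√c = B + c + √2*√c)
t(J) = -1 + I*√2 (t(J) = (J - 1 + √2*√(-1)) - J = (J - 1 + √2*I) - J = (J - 1 + I*√2) - J = (-1 + J + I*√2) - J = -1 + I*√2)
S(M) = M²
1520*S(t(-1)) = 1520*(-1 + I*√2)²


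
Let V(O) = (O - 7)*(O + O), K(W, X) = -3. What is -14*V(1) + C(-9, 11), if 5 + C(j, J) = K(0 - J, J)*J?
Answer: 130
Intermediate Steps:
C(j, J) = -5 - 3*J
V(O) = 2*O*(-7 + O) (V(O) = (-7 + O)*(2*O) = 2*O*(-7 + O))
-14*V(1) + C(-9, 11) = -28*(-7 + 1) + (-5 - 3*11) = -28*(-6) + (-5 - 33) = -14*(-12) - 38 = 168 - 38 = 130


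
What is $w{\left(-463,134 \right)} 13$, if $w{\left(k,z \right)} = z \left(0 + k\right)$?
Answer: $-806546$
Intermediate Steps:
$w{\left(k,z \right)} = k z$ ($w{\left(k,z \right)} = z k = k z$)
$w{\left(-463,134 \right)} 13 = \left(-463\right) 134 \cdot 13 = \left(-62042\right) 13 = -806546$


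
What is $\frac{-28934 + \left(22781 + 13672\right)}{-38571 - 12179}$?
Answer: $- \frac{7519}{50750} \approx -0.14816$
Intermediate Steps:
$\frac{-28934 + \left(22781 + 13672\right)}{-38571 - 12179} = \frac{-28934 + 36453}{-50750} = 7519 \left(- \frac{1}{50750}\right) = - \frac{7519}{50750}$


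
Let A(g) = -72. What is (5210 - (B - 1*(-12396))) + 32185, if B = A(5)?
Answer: 25071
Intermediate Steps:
B = -72
(5210 - (B - 1*(-12396))) + 32185 = (5210 - (-72 - 1*(-12396))) + 32185 = (5210 - (-72 + 12396)) + 32185 = (5210 - 1*12324) + 32185 = (5210 - 12324) + 32185 = -7114 + 32185 = 25071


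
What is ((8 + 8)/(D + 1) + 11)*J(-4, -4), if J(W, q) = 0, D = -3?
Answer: 0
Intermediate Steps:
((8 + 8)/(D + 1) + 11)*J(-4, -4) = ((8 + 8)/(-3 + 1) + 11)*0 = (16/(-2) + 11)*0 = (16*(-1/2) + 11)*0 = (-8 + 11)*0 = 3*0 = 0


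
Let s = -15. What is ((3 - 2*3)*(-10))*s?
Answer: -450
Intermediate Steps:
((3 - 2*3)*(-10))*s = ((3 - 2*3)*(-10))*(-15) = ((3 - 6)*(-10))*(-15) = -3*(-10)*(-15) = 30*(-15) = -450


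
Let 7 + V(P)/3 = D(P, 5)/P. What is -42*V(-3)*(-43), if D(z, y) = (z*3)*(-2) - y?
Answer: -61404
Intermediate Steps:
D(z, y) = -y - 6*z (D(z, y) = (3*z)*(-2) - y = -6*z - y = -y - 6*z)
V(P) = -21 + 3*(-5 - 6*P)/P (V(P) = -21 + 3*((-1*5 - 6*P)/P) = -21 + 3*((-5 - 6*P)/P) = -21 + 3*(-5 - 6*P)/P)
-42*V(-3)*(-43) = -42*(-39 - 15/(-3))*(-43) = -42*(-39 - 15*(-1/3))*(-43) = -42*(-39 + 5)*(-43) = -42*(-34)*(-43) = 1428*(-43) = -61404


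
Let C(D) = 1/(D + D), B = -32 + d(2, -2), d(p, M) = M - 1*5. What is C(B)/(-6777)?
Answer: 1/528606 ≈ 1.8918e-6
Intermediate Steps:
d(p, M) = -5 + M (d(p, M) = M - 5 = -5 + M)
B = -39 (B = -32 + (-5 - 2) = -32 - 7 = -39)
C(D) = 1/(2*D)
C(B)/(-6777) = ((1/2)/(-39))/(-6777) = ((1/2)*(-1/39))*(-1/6777) = -1/78*(-1/6777) = 1/528606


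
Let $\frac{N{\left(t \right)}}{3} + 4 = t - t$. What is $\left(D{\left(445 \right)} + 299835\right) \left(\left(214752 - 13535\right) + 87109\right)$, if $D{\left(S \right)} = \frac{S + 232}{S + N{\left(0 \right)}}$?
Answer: $\frac{37433143145632}{433} \approx 8.6451 \cdot 10^{10}$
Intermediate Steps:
$N{\left(t \right)} = -12$ ($N{\left(t \right)} = -12 + 3 \left(t - t\right) = -12 + 3 \cdot 0 = -12 + 0 = -12$)
$D{\left(S \right)} = \frac{232 + S}{-12 + S}$ ($D{\left(S \right)} = \frac{S + 232}{S - 12} = \frac{232 + S}{-12 + S}$)
$\left(D{\left(445 \right)} + 299835\right) \left(\left(214752 - 13535\right) + 87109\right) = \left(\frac{232 + 445}{-12 + 445} + 299835\right) \left(\left(214752 - 13535\right) + 87109\right) = \left(\frac{1}{433} \cdot 677 + 299835\right) \left(\left(214752 - 13535\right) + 87109\right) = \left(\frac{1}{433} \cdot 677 + 299835\right) \left(201217 + 87109\right) = \left(\frac{677}{433} + 299835\right) 288326 = \frac{129829232}{433} \cdot 288326 = \frac{37433143145632}{433}$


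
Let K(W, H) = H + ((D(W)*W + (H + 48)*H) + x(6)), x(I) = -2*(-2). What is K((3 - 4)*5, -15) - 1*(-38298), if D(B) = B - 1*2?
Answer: 37827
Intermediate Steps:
D(B) = -2 + B (D(B) = B - 2 = -2 + B)
x(I) = 4
K(W, H) = 4 + H + H*(48 + H) + W*(-2 + W) (K(W, H) = H + (((-2 + W)*W + (H + 48)*H) + 4) = H + ((W*(-2 + W) + (48 + H)*H) + 4) = H + ((W*(-2 + W) + H*(48 + H)) + 4) = H + ((H*(48 + H) + W*(-2 + W)) + 4) = H + (4 + H*(48 + H) + W*(-2 + W)) = 4 + H + H*(48 + H) + W*(-2 + W))
K((3 - 4)*5, -15) - 1*(-38298) = (4 + (-15)**2 + 49*(-15) + ((3 - 4)*5)*(-2 + (3 - 4)*5)) - 1*(-38298) = (4 + 225 - 735 + (-1*5)*(-2 - 1*5)) + 38298 = (4 + 225 - 735 - 5*(-2 - 5)) + 38298 = (4 + 225 - 735 - 5*(-7)) + 38298 = (4 + 225 - 735 + 35) + 38298 = -471 + 38298 = 37827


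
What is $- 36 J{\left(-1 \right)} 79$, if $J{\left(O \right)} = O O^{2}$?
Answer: $2844$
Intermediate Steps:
$J{\left(O \right)} = O^{3}$
$- 36 J{\left(-1 \right)} 79 = - 36 \left(-1\right)^{3} \cdot 79 = \left(-36\right) \left(-1\right) 79 = 36 \cdot 79 = 2844$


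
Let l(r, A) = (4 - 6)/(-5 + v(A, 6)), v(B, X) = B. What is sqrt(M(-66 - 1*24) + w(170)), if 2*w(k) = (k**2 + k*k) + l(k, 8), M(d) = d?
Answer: sqrt(259287)/3 ≈ 169.73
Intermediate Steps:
l(r, A) = -2/(-5 + A) (l(r, A) = (4 - 6)/(-5 + A) = -2/(-5 + A))
w(k) = -1/3 + k**2 (w(k) = ((k**2 + k*k) - 2/(-5 + 8))/2 = ((k**2 + k**2) - 2/3)/2 = (2*k**2 - 2*1/3)/2 = (2*k**2 - 2/3)/2 = (-2/3 + 2*k**2)/2 = -1/3 + k**2)
sqrt(M(-66 - 1*24) + w(170)) = sqrt((-66 - 1*24) + (-1/3 + 170**2)) = sqrt((-66 - 24) + (-1/3 + 28900)) = sqrt(-90 + 86699/3) = sqrt(86429/3) = sqrt(259287)/3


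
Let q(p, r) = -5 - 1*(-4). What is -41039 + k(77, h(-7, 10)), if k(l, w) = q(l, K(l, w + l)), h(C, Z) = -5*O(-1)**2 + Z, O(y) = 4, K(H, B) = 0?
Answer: -41040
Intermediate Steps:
q(p, r) = -1 (q(p, r) = -5 + 4 = -1)
h(C, Z) = -80 + Z (h(C, Z) = -5*4**2 + Z = -5*16 + Z = -80 + Z)
k(l, w) = -1
-41039 + k(77, h(-7, 10)) = -41039 - 1 = -41040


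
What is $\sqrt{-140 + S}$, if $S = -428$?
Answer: $2 i \sqrt{142} \approx 23.833 i$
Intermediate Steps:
$\sqrt{-140 + S} = \sqrt{-140 - 428} = \sqrt{-568} = 2 i \sqrt{142}$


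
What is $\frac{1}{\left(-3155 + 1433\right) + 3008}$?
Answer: $\frac{1}{1286} \approx 0.0007776$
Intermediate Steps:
$\frac{1}{\left(-3155 + 1433\right) + 3008} = \frac{1}{-1722 + 3008} = \frac{1}{1286}$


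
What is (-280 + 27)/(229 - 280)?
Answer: 253/51 ≈ 4.9608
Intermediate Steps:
(-280 + 27)/(229 - 280) = -253/(-51) = -253*(-1/51) = 253/51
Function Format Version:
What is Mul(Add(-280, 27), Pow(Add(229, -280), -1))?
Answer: Rational(253, 51) ≈ 4.9608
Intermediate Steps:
Mul(Add(-280, 27), Pow(Add(229, -280), -1)) = Mul(-253, Pow(-51, -1)) = Mul(-253, Rational(-1, 51)) = Rational(253, 51)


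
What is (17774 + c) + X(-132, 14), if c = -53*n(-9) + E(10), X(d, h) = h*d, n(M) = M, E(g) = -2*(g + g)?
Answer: 16363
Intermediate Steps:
E(g) = -4*g
X(d, h) = d*h
c = 437 (c = -53*(-9) - 4*10 = 477 - 40 = 437)
(17774 + c) + X(-132, 14) = (17774 + 437) - 132*14 = 18211 - 1848 = 16363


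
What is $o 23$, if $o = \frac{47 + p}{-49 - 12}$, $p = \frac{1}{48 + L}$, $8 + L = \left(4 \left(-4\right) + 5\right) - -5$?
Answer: $- \frac{36777}{2074} \approx -17.732$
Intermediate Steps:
$L = -14$ ($L = -8 + \left(\left(4 \left(-4\right) + 5\right) - -5\right) = -8 + \left(\left(-16 + 5\right) + 5\right) = -8 + \left(-11 + 5\right) = -8 - 6 = -14$)
$p = \frac{1}{34}$ ($p = \frac{1}{48 - 14} = \frac{1}{34} \approx 0.029412$)
$o = - \frac{1599}{2074}$ ($o = \frac{47 + \frac{1}{34}}{-49 - 12} = \frac{1599}{34 \left(-49 - 12\right)} = \frac{1599}{34 \left(-61\right)} = \frac{1599}{34} \left(- \frac{1}{61}\right) = - \frac{1599}{2074} \approx -0.77097$)
$o 23 = \left(- \frac{1599}{2074}\right) 23 = - \frac{36777}{2074}$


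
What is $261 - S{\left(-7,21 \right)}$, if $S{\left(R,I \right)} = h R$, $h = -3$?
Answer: $240$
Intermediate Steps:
$S{\left(R,I \right)} = - 3 R$
$261 - S{\left(-7,21 \right)} = 261 - \left(-3\right) \left(-7\right) = 261 - 21 = 240$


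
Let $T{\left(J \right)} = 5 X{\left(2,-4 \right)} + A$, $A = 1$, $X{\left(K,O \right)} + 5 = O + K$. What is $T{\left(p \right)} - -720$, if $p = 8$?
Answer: $686$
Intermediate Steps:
$X{\left(K,O \right)} = -5 + K + O$ ($X{\left(K,O \right)} = -5 + \left(O + K\right) = -5 + \left(K + O\right) = -5 + K + O$)
$T{\left(J \right)} = -34$ ($T{\left(J \right)} = 5 \left(-5 + 2 - 4\right) + 1 = 5 \left(-7\right) + 1 = -35 + 1 = -34$)
$T{\left(p \right)} - -720 = -34 - -720 = -34 + 720 = 686$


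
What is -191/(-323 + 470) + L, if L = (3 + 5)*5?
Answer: 5689/147 ≈ 38.701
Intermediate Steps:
L = 40 (L = 8*5 = 40)
-191/(-323 + 470) + L = -191/(-323 + 470) + 40 = -191/147 + 40 = 5689/147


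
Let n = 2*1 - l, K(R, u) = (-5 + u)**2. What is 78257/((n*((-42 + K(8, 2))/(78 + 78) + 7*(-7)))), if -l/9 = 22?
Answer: -1017341/127950 ≈ -7.9511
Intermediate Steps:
l = -198 (l = -9*22 = -198)
n = 200 (n = 2*1 - 1*(-198) = 2 + 198 = 200)
78257/((n*((-42 + K(8, 2))/(78 + 78) + 7*(-7)))) = 78257/((200*((-42 + (-5 + 2)**2)/(78 + 78) + 7*(-7)))) = 78257/((200*((-42 + (-3)**2)/156 - 49))) = 78257/((200*((-42 + 9)*(1/156) - 49))) = 78257/((200*(-33*1/156 - 49))) = 78257/((200*(-11/52 - 49))) = 78257/((200*(-2559/52))) = 78257/(-127950/13) = 78257*(-13/127950) = -1017341/127950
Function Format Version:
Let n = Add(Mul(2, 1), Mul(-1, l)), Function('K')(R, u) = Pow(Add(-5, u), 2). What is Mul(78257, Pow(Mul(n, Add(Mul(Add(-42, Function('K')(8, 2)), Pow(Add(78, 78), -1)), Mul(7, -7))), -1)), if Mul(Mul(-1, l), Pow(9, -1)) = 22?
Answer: Rational(-1017341, 127950) ≈ -7.9511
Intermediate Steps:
l = -198 (l = Mul(-9, 22) = -198)
n = 200 (n = Add(Mul(2, 1), Mul(-1, -198)) = Add(2, 198) = 200)
Mul(78257, Pow(Mul(n, Add(Mul(Add(-42, Function('K')(8, 2)), Pow(Add(78, 78), -1)), Mul(7, -7))), -1)) = Mul(78257, Pow(Mul(200, Add(Mul(Add(-42, Pow(Add(-5, 2), 2)), Pow(Add(78, 78), -1)), Mul(7, -7))), -1)) = Mul(78257, Pow(Mul(200, Add(Mul(Add(-42, Pow(-3, 2)), Pow(156, -1)), -49)), -1)) = Mul(78257, Pow(Mul(200, Add(Mul(Add(-42, 9), Rational(1, 156)), -49)), -1)) = Mul(78257, Pow(Mul(200, Add(Mul(-33, Rational(1, 156)), -49)), -1)) = Mul(78257, Pow(Mul(200, Add(Rational(-11, 52), -49)), -1)) = Mul(78257, Pow(Mul(200, Rational(-2559, 52)), -1)) = Mul(78257, Pow(Rational(-127950, 13), -1)) = Mul(78257, Rational(-13, 127950)) = Rational(-1017341, 127950)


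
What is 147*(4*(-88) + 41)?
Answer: -45717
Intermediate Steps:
147*(4*(-88) + 41) = 147*(-352 + 41) = 147*(-311) = -45717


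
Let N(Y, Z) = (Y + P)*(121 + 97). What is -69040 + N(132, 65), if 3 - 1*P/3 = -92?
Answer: 21866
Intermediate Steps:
P = 285 (P = 9 - 3*(-92) = 9 + 276 = 285)
N(Y, Z) = 62130 + 218*Y (N(Y, Z) = (Y + 285)*(121 + 97) = (285 + Y)*218 = 62130 + 218*Y)
-69040 + N(132, 65) = -69040 + (62130 + 218*132) = -69040 + (62130 + 28776) = -69040 + 90906 = 21866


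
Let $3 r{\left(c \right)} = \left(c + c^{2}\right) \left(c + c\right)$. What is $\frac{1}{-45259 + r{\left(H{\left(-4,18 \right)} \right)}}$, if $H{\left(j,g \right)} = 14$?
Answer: $- \frac{1}{43299} \approx -2.3095 \cdot 10^{-5}$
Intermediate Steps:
$r{\left(c \right)} = \frac{2 c \left(c + c^{2}\right)}{3}$ ($r{\left(c \right)} = \frac{\left(c + c^{2}\right) \left(c + c\right)}{3} = \frac{\left(c + c^{2}\right) 2 c}{3} = \frac{2 c \left(c + c^{2}\right)}{3}$)
$\frac{1}{-45259 + r{\left(H{\left(-4,18 \right)} \right)}} = \frac{1}{-45259 + \frac{2 \cdot 14^{2} \left(1 + 14\right)}{3}} = \frac{1}{-45259 + \frac{2}{3} \cdot 196 \cdot 15} = \frac{1}{-45259 + 1960} = \frac{1}{-43299} = - \frac{1}{43299}$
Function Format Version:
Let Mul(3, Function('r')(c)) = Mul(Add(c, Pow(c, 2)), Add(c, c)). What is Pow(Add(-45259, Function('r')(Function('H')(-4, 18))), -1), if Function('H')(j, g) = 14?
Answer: Rational(-1, 43299) ≈ -2.3095e-5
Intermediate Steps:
Function('r')(c) = Mul(Rational(2, 3), c, Add(c, Pow(c, 2))) (Function('r')(c) = Mul(Rational(1, 3), Mul(Add(c, Pow(c, 2)), Add(c, c))) = Mul(Rational(1, 3), Mul(Add(c, Pow(c, 2)), Mul(2, c))) = Mul(Rational(1, 3), Mul(2, c, Add(c, Pow(c, 2)))) = Mul(Rational(2, 3), c, Add(c, Pow(c, 2))))
Pow(Add(-45259, Function('r')(Function('H')(-4, 18))), -1) = Pow(Add(-45259, Mul(Rational(2, 3), Pow(14, 2), Add(1, 14))), -1) = Pow(Add(-45259, Mul(Rational(2, 3), 196, 15)), -1) = Pow(Add(-45259, 1960), -1) = Pow(-43299, -1) = Rational(-1, 43299)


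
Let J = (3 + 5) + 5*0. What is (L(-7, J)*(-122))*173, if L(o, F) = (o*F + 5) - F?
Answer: 1245254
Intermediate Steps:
J = 8 (J = 8 + 0 = 8)
L(o, F) = 5 - F + F*o (L(o, F) = (F*o + 5) - F = (5 + F*o) - F = 5 - F + F*o)
(L(-7, J)*(-122))*173 = ((5 - 1*8 + 8*(-7))*(-122))*173 = ((5 - 8 - 56)*(-122))*173 = -59*(-122)*173 = 7198*173 = 1245254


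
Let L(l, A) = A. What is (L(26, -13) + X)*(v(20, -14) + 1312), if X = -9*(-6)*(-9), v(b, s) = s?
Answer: -647702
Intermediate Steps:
X = -486 (X = 54*(-9) = -486)
(L(26, -13) + X)*(v(20, -14) + 1312) = (-13 - 486)*(-14 + 1312) = -499*1298 = -647702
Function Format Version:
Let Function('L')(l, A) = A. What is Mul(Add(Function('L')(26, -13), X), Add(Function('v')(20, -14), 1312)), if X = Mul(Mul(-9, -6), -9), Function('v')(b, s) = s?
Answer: -647702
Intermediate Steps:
X = -486 (X = Mul(54, -9) = -486)
Mul(Add(Function('L')(26, -13), X), Add(Function('v')(20, -14), 1312)) = Mul(Add(-13, -486), Add(-14, 1312)) = Mul(-499, 1298) = -647702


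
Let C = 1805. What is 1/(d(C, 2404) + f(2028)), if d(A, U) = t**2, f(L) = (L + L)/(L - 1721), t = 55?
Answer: 307/932731 ≈ 0.00032914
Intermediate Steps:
f(L) = 2*L/(-1721 + L) (f(L) = (2*L)/(-1721 + L) = 2*L/(-1721 + L))
d(A, U) = 3025 (d(A, U) = 55**2 = 3025)
1/(d(C, 2404) + f(2028)) = 1/(3025 + 2*2028/(-1721 + 2028)) = 1/(3025 + 2*2028/307) = 1/(3025 + 2*2028*(1/307)) = 1/(3025 + 4056/307) = 1/(932731/307) = 307/932731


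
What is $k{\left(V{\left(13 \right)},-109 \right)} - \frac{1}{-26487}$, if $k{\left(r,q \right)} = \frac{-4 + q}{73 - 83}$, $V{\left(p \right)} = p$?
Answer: $\frac{2993041}{264870} \approx 11.3$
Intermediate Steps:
$k{\left(r,q \right)} = \frac{2}{5} - \frac{q}{10}$ ($k{\left(r,q \right)} = \frac{-4 + q}{73 - 83} = \frac{-4 + q}{-10} = \left(-4 + q\right) \left(- \frac{1}{10}\right) = \frac{2}{5} - \frac{q}{10}$)
$k{\left(V{\left(13 \right)},-109 \right)} - \frac{1}{-26487} = \left(\frac{2}{5} - - \frac{109}{10}\right) - \frac{1}{-26487} = \left(\frac{2}{5} + \frac{109}{10}\right) - - \frac{1}{26487} = \frac{113}{10} + \frac{1}{26487} = \frac{2993041}{264870}$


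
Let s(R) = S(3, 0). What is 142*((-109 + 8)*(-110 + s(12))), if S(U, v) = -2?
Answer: 1606304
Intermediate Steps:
s(R) = -2
142*((-109 + 8)*(-110 + s(12))) = 142*((-109 + 8)*(-110 - 2)) = 142*(-101*(-112)) = 142*11312 = 1606304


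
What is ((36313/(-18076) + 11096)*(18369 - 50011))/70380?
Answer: -3172663966043/636094440 ≈ -4987.7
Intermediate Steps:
((36313/(-18076) + 11096)*(18369 - 50011))/70380 = ((36313*(-1/18076) + 11096)*(-31642))*(1/70380) = ((-36313/18076 + 11096)*(-31642))*(1/70380) = ((200534983/18076)*(-31642))*(1/70380) = -3172663966043/9038*1/70380 = -3172663966043/636094440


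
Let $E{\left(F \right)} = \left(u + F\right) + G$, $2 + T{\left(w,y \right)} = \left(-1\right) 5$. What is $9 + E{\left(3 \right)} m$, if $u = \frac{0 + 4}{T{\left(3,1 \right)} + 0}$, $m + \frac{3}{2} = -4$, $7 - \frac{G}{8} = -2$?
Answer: $- \frac{5605}{14} \approx -400.36$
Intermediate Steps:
$G = 72$ ($G = 56 - -16 = 56 + 16 = 72$)
$m = - \frac{11}{2}$ ($m = - \frac{3}{2} - 4 = - \frac{11}{2} \approx -5.5$)
$T{\left(w,y \right)} = -7$ ($T{\left(w,y \right)} = -2 - 5 = -7$)
$u = - \frac{4}{7}$ ($u = \frac{0 + 4}{-7 + 0} = \frac{4}{-7} = 4 \left(- \frac{1}{7}\right) = - \frac{4}{7} \approx -0.57143$)
$E{\left(F \right)} = \frac{500}{7} + F$ ($E{\left(F \right)} = \left(- \frac{4}{7} + F\right) + 72 = \frac{500}{7} + F$)
$9 + E{\left(3 \right)} m = 9 + \left(\frac{500}{7} + 3\right) \left(- \frac{11}{2}\right) = 9 + \frac{521}{7} \left(- \frac{11}{2}\right) = 9 - \frac{5731}{14} = - \frac{5605}{14}$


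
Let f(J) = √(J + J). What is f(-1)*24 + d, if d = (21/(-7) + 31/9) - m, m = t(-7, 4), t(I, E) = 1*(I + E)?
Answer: 31/9 + 24*I*√2 ≈ 3.4444 + 33.941*I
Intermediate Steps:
t(I, E) = E + I (t(I, E) = 1*(E + I) = E + I)
m = -3 (m = 4 - 7 = -3)
f(J) = √2*√J (f(J) = √(2*J) = √2*√J)
d = 31/9 (d = (21/(-7) + 31/9) - 1*(-3) = (21*(-⅐) + 31*(⅑)) + 3 = (-3 + 31/9) + 3 = 4/9 + 3 = 31/9 ≈ 3.4444)
f(-1)*24 + d = (√2*√(-1))*24 + 31/9 = (√2*I)*24 + 31/9 = (I*√2)*24 + 31/9 = 24*I*√2 + 31/9 = 31/9 + 24*I*√2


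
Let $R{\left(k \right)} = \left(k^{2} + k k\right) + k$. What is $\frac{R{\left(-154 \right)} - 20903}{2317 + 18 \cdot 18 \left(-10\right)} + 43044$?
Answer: $\frac{39703237}{923} \approx 43015.0$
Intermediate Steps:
$R{\left(k \right)} = k + 2 k^{2}$ ($R{\left(k \right)} = \left(k^{2} + k^{2}\right) + k = 2 k^{2} + k = k + 2 k^{2}$)
$\frac{R{\left(-154 \right)} - 20903}{2317 + 18 \cdot 18 \left(-10\right)} + 43044 = \frac{- 154 \left(1 + 2 \left(-154\right)\right) - 20903}{2317 + 18 \cdot 18 \left(-10\right)} + 43044 = \frac{- 154 \left(1 - 308\right) - 20903}{2317 + 324 \left(-10\right)} + 43044 = \frac{\left(-154\right) \left(-307\right) - 20903}{2317 - 3240} + 43044 = \frac{47278 - 20903}{-923} + 43044 = 26375 \left(- \frac{1}{923}\right) + 43044 = - \frac{26375}{923} + 43044 = \frac{39703237}{923}$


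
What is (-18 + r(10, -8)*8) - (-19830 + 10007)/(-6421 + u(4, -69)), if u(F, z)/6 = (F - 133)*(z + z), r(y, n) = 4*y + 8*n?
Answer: -21072287/100391 ≈ -209.90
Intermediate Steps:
u(F, z) = 12*z*(-133 + F) (u(F, z) = 6*((F - 133)*(z + z)) = 6*((-133 + F)*(2*z)) = 6*(2*z*(-133 + F)) = 12*z*(-133 + F))
(-18 + r(10, -8)*8) - (-19830 + 10007)/(-6421 + u(4, -69)) = (-18 + (4*10 + 8*(-8))*8) - (-19830 + 10007)/(-6421 + 12*(-69)*(-133 + 4)) = (-18 + (40 - 64)*8) - (-9823)/(-6421 + 12*(-69)*(-129)) = (-18 - 24*8) - (-9823)/(-6421 + 106812) = (-18 - 192) - (-9823)/100391 = -210 - (-9823)/100391 = -210 - 1*(-9823/100391) = -210 + 9823/100391 = -21072287/100391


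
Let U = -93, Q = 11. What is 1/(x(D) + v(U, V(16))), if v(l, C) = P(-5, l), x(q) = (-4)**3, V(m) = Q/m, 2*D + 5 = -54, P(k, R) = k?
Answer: -1/69 ≈ -0.014493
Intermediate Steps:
D = -59/2 (D = -5/2 + (1/2)*(-54) = -5/2 - 27 = -59/2 ≈ -29.500)
V(m) = 11/m
x(q) = -64
v(l, C) = -5
1/(x(D) + v(U, V(16))) = 1/(-64 - 5) = 1/(-69) = -1/69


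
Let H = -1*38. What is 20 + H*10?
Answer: -360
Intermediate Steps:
H = -38
20 + H*10 = 20 - 38*10 = 20 - 380 = -360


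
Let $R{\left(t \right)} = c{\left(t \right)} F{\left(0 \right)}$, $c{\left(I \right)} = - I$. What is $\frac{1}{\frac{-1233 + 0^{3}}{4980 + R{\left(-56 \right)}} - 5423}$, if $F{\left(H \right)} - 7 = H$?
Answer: $- \frac{5372}{29133589} \approx -0.00018439$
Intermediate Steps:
$F{\left(H \right)} = 7 + H$
$R{\left(t \right)} = - 7 t$ ($R{\left(t \right)} = - t \left(7 + 0\right) = - t 7 = - 7 t$)
$\frac{1}{\frac{-1233 + 0^{3}}{4980 + R{\left(-56 \right)}} - 5423} = \frac{1}{\frac{-1233 + 0^{3}}{4980 - -392} - 5423} = \frac{1}{\frac{-1233 + 0}{4980 + 392} - 5423} = \frac{1}{- \frac{1233}{5372} - 5423} = \frac{1}{- \frac{29133589}{5372}} = - \frac{5372}{29133589}$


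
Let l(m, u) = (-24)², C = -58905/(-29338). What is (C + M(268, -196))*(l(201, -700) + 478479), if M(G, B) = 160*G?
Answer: 602685847233975/29338 ≈ 2.0543e+10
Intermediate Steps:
C = 58905/29338 (C = -58905*(-1/29338) = 58905/29338 ≈ 2.0078)
l(m, u) = 576
(C + M(268, -196))*(l(201, -700) + 478479) = (58905/29338 + 160*268)*(576 + 478479) = (58905/29338 + 42880)*479055 = (1258072345/29338)*479055 = 602685847233975/29338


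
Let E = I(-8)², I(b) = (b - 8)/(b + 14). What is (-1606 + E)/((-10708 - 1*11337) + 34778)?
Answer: -14390/114597 ≈ -0.12557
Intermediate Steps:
I(b) = (-8 + b)/(14 + b)
E = 64/9 (E = ((-8 - 8)/(14 - 8))² = (-16/6)² = ((⅙)*(-16))² = (-8/3)² = 64/9 ≈ 7.1111)
(-1606 + E)/((-10708 - 1*11337) + 34778) = (-1606 + 64/9)/((-10708 - 1*11337) + 34778) = -14390/(9*((-10708 - 11337) + 34778)) = -14390/(9*(-22045 + 34778)) = -14390/9/12733 = -14390/9*1/12733 = -14390/114597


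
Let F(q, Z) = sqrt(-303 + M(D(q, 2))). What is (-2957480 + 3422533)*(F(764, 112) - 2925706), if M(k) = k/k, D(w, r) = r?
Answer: -1360608352418 + 465053*I*sqrt(302) ≈ -1.3606e+12 + 8.0818e+6*I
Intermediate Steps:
M(k) = 1
F(q, Z) = I*sqrt(302) (F(q, Z) = sqrt(-303 + 1) = sqrt(-302) = I*sqrt(302))
(-2957480 + 3422533)*(F(764, 112) - 2925706) = (-2957480 + 3422533)*(I*sqrt(302) - 2925706) = 465053*(-2925706 + I*sqrt(302)) = -1360608352418 + 465053*I*sqrt(302)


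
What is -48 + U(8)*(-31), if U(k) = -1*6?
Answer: 138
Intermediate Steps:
U(k) = -6
-48 + U(8)*(-31) = -48 - 6*(-31) = -48 + 186 = 138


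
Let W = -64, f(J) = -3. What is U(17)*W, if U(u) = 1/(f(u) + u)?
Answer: -32/7 ≈ -4.5714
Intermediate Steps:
U(u) = 1/(-3 + u)
U(17)*W = -64/(-3 + 17) = -64/14 = (1/14)*(-64) = -32/7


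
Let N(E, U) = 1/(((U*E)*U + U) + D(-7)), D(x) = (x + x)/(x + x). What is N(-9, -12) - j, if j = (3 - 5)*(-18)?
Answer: -47053/1307 ≈ -36.001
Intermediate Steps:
D(x) = 1 (D(x) = (2*x)/((2*x)) = (2*x)*(1/(2*x)) = 1)
N(E, U) = 1/(1 + U + E*U²) (N(E, U) = 1/(((U*E)*U + U) + 1) = 1/(((E*U)*U + U) + 1) = 1/((E*U² + U) + 1) = 1/((U + E*U²) + 1) = 1/(1 + U + E*U²))
j = 36 (j = -2*(-18) = 36)
N(-9, -12) - j = 1/(1 - 12 - 9*(-12)²) - 1*36 = 1/(1 - 12 - 9*144) - 36 = 1/(1 - 12 - 1296) - 36 = 1/(-1307) - 36 = -1/1307 - 36 = -47053/1307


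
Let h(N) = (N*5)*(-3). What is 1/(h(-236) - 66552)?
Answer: -1/63012 ≈ -1.5870e-5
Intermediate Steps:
h(N) = -15*N (h(N) = (5*N)*(-3) = -15*N)
1/(h(-236) - 66552) = 1/(-15*(-236) - 66552) = 1/(3540 - 66552) = 1/(-63012) = -1/63012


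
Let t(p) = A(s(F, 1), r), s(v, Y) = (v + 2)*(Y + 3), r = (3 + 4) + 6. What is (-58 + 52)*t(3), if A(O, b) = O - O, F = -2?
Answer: 0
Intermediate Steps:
r = 13 (r = 7 + 6 = 13)
s(v, Y) = (2 + v)*(3 + Y)
A(O, b) = 0
t(p) = 0
(-58 + 52)*t(3) = (-58 + 52)*0 = -6*0 = 0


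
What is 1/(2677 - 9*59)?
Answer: 1/2146 ≈ 0.00046598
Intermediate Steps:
1/(2677 - 9*59) = 1/(2677 - 1*531) = 1/(2677 - 531) = 1/2146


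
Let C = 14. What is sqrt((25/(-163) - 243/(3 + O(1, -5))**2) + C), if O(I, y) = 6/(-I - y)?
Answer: sqrt(49063)/163 ≈ 1.3589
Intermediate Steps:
sqrt((25/(-163) - 243/(3 + O(1, -5))**2) + C) = sqrt((25/(-163) - 243/(3 - 6/(1 - 5))**2) + 14) = sqrt((25*(-1/163) - 243/(3 - 6/(-4))**2) + 14) = sqrt((-25/163 - 243/(3 - 6*(-1/4))**2) + 14) = sqrt((-25/163 - 243/(3 + 3/2)**2) + 14) = sqrt((-25/163 - 243/((9/2)**2)) + 14) = sqrt((-25/163 - 243/81/4) + 14) = sqrt((-25/163 - 243*4/81) + 14) = sqrt((-25/163 - 12) + 14) = sqrt(-1981/163 + 14) = sqrt(301/163) = sqrt(49063)/163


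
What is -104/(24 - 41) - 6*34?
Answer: -3364/17 ≈ -197.88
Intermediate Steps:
-104/(24 - 41) - 6*34 = -104/(-17) - 204 = -104*(-1/17) - 204 = 104/17 - 204 = -3364/17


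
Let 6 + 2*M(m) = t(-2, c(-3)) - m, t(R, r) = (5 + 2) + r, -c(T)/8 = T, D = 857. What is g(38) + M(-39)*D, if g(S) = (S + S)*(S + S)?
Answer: 33200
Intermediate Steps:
c(T) = -8*T
g(S) = 4*S² (g(S) = (2*S)*(2*S) = 4*S²)
t(R, r) = 7 + r
M(m) = 25/2 - m/2 (M(m) = -3 + ((7 - 8*(-3)) - m)/2 = -3 + ((7 + 24) - m)/2 = -3 + (31 - m)/2 = -3 + (31/2 - m/2) = 25/2 - m/2)
g(38) + M(-39)*D = 4*38² + (25/2 - ½*(-39))*857 = 4*1444 + (25/2 + 39/2)*857 = 5776 + 32*857 = 5776 + 27424 = 33200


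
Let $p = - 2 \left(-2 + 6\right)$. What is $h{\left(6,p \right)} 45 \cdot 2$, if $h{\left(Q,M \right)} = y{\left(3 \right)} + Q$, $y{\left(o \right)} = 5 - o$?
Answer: $720$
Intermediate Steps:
$p = -8$ ($p = \left(-2\right) 4 = -8$)
$h{\left(Q,M \right)} = 2 + Q$ ($h{\left(Q,M \right)} = \left(5 - 3\right) + Q = 2 + Q$)
$h{\left(6,p \right)} 45 \cdot 2 = \left(2 + 6\right) 45 \cdot 2 = 8 \cdot 45 \cdot 2 = 360 \cdot 2 = 720$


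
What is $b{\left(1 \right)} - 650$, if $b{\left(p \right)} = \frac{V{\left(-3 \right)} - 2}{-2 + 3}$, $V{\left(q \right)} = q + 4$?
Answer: $-651$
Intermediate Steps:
$V{\left(q \right)} = 4 + q$
$b{\left(p \right)} = -1$ ($b{\left(p \right)} = \frac{\left(4 - 3\right) - 2}{-2 + 3} = \frac{1 - 2}{1} = \left(-1\right) 1 = -1$)
$b{\left(1 \right)} - 650 = -1 - 650 = -651$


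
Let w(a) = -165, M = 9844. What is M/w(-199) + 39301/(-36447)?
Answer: -40585437/668195 ≈ -60.739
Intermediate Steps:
M/w(-199) + 39301/(-36447) = 9844/(-165) + 39301/(-36447) = 9844*(-1/165) + 39301*(-1/36447) = -9844/165 - 39301/36447 = -40585437/668195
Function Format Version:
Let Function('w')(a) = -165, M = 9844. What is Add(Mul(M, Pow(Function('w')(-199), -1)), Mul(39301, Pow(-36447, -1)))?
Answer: Rational(-40585437, 668195) ≈ -60.739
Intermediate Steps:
Add(Mul(M, Pow(Function('w')(-199), -1)), Mul(39301, Pow(-36447, -1))) = Add(Mul(9844, Pow(-165, -1)), Mul(39301, Pow(-36447, -1))) = Add(Mul(9844, Rational(-1, 165)), Mul(39301, Rational(-1, 36447))) = Add(Rational(-9844, 165), Rational(-39301, 36447)) = Rational(-40585437, 668195)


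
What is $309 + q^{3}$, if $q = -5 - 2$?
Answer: $-34$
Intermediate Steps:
$q = -7$ ($q = -5 - 2 = -7$)
$309 + q^{3} = 309 + \left(-7\right)^{3} = 309 - 343 = -34$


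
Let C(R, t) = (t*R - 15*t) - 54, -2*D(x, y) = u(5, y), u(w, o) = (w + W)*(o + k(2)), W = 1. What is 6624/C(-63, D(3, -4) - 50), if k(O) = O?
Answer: 1104/563 ≈ 1.9609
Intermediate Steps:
u(w, o) = (1 + w)*(2 + o) (u(w, o) = (w + 1)*(o + 2) = (1 + w)*(2 + o))
D(x, y) = -6 - 3*y (D(x, y) = -(2 + y + 2*5 + y*5)/2 = -(2 + y + 10 + 5*y)/2 = -(12 + 6*y)/2 = -6 - 3*y)
C(R, t) = -54 - 15*t + R*t (C(R, t) = (R*t - 15*t) - 54 = (-15*t + R*t) - 54 = -54 - 15*t + R*t)
6624/C(-63, D(3, -4) - 50) = 6624/(-54 - 15*((-6 - 3*(-4)) - 50) - 63*((-6 - 3*(-4)) - 50)) = 6624/(-54 - 15*((-6 + 12) - 50) - 63*((-6 + 12) - 50)) = 6624/(-54 - 15*(6 - 50) - 63*(6 - 50)) = 6624/(-54 - 15*(-44) - 63*(-44)) = 6624/(-54 + 660 + 2772) = 6624/3378 = 6624*(1/3378) = 1104/563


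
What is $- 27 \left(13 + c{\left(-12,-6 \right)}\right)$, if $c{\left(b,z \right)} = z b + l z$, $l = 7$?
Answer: $-1161$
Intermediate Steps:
$c{\left(b,z \right)} = 7 z + b z$ ($c{\left(b,z \right)} = z b + 7 z = b z + 7 z = 7 z + b z$)
$- 27 \left(13 + c{\left(-12,-6 \right)}\right) = - 27 \left(13 - 6 \left(7 - 12\right)\right) = - 27 \left(13 - -30\right) = - 27 \left(13 + 30\right) = \left(-27\right) 43 = -1161$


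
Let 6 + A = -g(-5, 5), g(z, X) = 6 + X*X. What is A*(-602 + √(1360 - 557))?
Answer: 22274 - 37*√803 ≈ 21226.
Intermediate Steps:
g(z, X) = 6 + X²
A = -37 (A = -6 - (6 + 5²) = -6 - (6 + 25) = -6 - 1*31 = -6 - 31 = -37)
A*(-602 + √(1360 - 557)) = -37*(-602 + √(1360 - 557)) = -37*(-602 + √803) = 22274 - 37*√803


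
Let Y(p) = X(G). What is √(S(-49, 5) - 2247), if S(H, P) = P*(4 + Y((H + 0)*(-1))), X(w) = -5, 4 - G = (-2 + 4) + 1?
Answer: 2*I*√563 ≈ 47.455*I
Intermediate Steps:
G = 1 (G = 4 - ((-2 + 4) + 1) = 4 - (2 + 1) = 4 - 1*3 = 4 - 3 = 1)
Y(p) = -5
S(H, P) = -P (S(H, P) = P*(4 - 5) = P*(-1) = -P)
√(S(-49, 5) - 2247) = √(-1*5 - 2247) = √(-5 - 2247) = √(-2252) = 2*I*√563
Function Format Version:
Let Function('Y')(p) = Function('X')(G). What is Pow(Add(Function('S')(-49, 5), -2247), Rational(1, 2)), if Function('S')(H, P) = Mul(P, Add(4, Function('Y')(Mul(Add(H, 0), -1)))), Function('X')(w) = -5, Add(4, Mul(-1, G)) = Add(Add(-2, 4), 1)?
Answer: Mul(2, I, Pow(563, Rational(1, 2))) ≈ Mul(47.455, I)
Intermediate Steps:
G = 1 (G = Add(4, Mul(-1, Add(Add(-2, 4), 1))) = Add(4, Mul(-1, Add(2, 1))) = Add(4, Mul(-1, 3)) = Add(4, -3) = 1)
Function('Y')(p) = -5
Function('S')(H, P) = Mul(-1, P) (Function('S')(H, P) = Mul(P, Add(4, -5)) = Mul(P, -1) = Mul(-1, P))
Pow(Add(Function('S')(-49, 5), -2247), Rational(1, 2)) = Pow(Add(Mul(-1, 5), -2247), Rational(1, 2)) = Pow(Add(-5, -2247), Rational(1, 2)) = Pow(-2252, Rational(1, 2)) = Mul(2, I, Pow(563, Rational(1, 2)))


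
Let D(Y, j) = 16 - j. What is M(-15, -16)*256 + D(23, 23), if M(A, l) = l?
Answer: -4103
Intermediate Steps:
M(-15, -16)*256 + D(23, 23) = -16*256 + (16 - 1*23) = -4096 + (16 - 23) = -4096 - 7 = -4103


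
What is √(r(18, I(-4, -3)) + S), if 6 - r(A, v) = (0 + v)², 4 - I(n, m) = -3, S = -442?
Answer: I*√485 ≈ 22.023*I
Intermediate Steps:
I(n, m) = 7 (I(n, m) = 4 - 1*(-3) = 4 + 3 = 7)
r(A, v) = 6 - v² (r(A, v) = 6 - (0 + v)² = 6 - v²)
√(r(18, I(-4, -3)) + S) = √((6 - 1*7²) - 442) = √((6 - 1*49) - 442) = √((6 - 49) - 442) = √(-43 - 442) = √(-485) = I*√485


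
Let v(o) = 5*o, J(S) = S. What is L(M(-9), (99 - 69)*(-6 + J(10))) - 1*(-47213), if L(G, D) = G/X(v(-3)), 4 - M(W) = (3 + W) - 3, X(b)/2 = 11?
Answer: 1038699/22 ≈ 47214.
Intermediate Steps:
X(b) = 22 (X(b) = 2*11 = 22)
M(W) = 4 - W (M(W) = 4 - ((3 + W) - 3) = 4 - W)
L(G, D) = G/22
L(M(-9), (99 - 69)*(-6 + J(10))) - 1*(-47213) = (4 - 1*(-9))/22 - 1*(-47213) = (4 + 9)/22 + 47213 = (1/22)*13 + 47213 = 13/22 + 47213 = 1038699/22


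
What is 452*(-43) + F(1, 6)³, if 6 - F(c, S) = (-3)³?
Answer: 16501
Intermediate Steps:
F(c, S) = 33 (F(c, S) = 6 - 1*(-3)³ = 6 - 1*(-27) = 6 + 27 = 33)
452*(-43) + F(1, 6)³ = 452*(-43) + 33³ = -19436 + 35937 = 16501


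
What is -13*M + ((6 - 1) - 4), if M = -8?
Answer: 105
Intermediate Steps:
-13*M + ((6 - 1) - 4) = -13*(-8) + ((6 - 1) - 4) = 104 + (5 - 4) = 104 + 1 = 105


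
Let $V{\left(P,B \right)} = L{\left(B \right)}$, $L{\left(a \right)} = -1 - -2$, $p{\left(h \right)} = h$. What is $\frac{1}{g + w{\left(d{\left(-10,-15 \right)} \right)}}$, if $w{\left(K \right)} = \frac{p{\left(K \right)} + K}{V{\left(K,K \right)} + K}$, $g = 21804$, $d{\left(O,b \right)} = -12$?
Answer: $\frac{11}{239868} \approx 4.5859 \cdot 10^{-5}$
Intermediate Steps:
$L{\left(a \right)} = 1$ ($L{\left(a \right)} = -1 + 2 = 1$)
$V{\left(P,B \right)} = 1$
$w{\left(K \right)} = \frac{2 K}{1 + K}$ ($w{\left(K \right)} = \frac{K + K}{1 + K} = \frac{2 K}{1 + K}$)
$\frac{1}{g + w{\left(d{\left(-10,-15 \right)} \right)}} = \frac{1}{21804 + 2 \left(-12\right) \frac{1}{1 - 12}} = \frac{1}{21804 + 2 \left(-12\right) \frac{1}{-11}} = \frac{1}{21804 + 2 \left(-12\right) \left(- \frac{1}{11}\right)} = \frac{1}{21804 + \frac{24}{11}} = \frac{1}{\frac{239868}{11}} = \frac{11}{239868}$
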